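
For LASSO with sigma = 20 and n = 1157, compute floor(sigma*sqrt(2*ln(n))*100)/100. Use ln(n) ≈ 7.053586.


ln(1157) ≈ 7.053586.
2*ln(n) ≈ 14.107172.
sqrt(2*ln(n)) ≈ sqrt(14.107172) ≈ 3.755952.
lambda ≈ 20*3.755952 = 75.11904.
floor(lambda*100)/100 = 75.11.

75.11


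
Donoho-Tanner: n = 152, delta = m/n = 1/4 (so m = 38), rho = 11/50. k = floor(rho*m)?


m = 1/4*152 = 38.
rho = 11/50.
rho*m = 11/50*38 = 8.36.
k = floor(8.36) = 8.

8


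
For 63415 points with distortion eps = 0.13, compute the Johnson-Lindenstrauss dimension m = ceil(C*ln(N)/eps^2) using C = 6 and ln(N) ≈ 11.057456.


ln(63415) ≈ 11.057456.
eps^2 = 0.13^2 = 0.0169.
C*ln(N)/eps^2 ≈ 6*11.057456/0.0169 ≈ 3925.724.
m = ceil(3925.724) = 3926.

3926


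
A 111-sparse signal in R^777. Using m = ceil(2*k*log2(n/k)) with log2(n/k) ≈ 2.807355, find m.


log2(n/k) = log2(777/111) ≈ 2.807355.
2*k*log2(n/k) ≈ 2*111*2.807355 = 623.23281.
m = ceil(623.23281) = 624.

624


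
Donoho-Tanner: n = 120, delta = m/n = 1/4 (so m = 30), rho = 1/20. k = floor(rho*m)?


m = 1/4*120 = 30.
rho = 1/20.
rho*m = 1/20*30 = 1.5.
k = floor(1.5) = 1.

1


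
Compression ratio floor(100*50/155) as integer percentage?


100*m/n = 100*50/155 ≈ 32.2581.
floor = 32.

32


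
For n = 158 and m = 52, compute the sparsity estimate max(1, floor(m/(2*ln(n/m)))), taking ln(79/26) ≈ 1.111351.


n/m = 158/52 = 79/26.
ln(n/m) ≈ 1.111351.
2*ln(n/m) ≈ 2.222702.
m/(2*ln(n/m)) ≈ 52/2.222702 ≈ 23.3949.
floor = 23.
k_max = max(1, 23) = 23.

23


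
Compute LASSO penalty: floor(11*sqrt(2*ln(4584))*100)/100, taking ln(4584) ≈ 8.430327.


ln(4584) ≈ 8.430327.
2*ln(n) ≈ 16.860654.
sqrt(2*ln(n)) ≈ sqrt(16.860654) ≈ 4.106173.
lambda ≈ 11*4.106173 = 45.167903.
floor(lambda*100)/100 = 45.16.

45.16


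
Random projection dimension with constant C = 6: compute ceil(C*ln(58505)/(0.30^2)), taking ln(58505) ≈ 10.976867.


ln(58505) ≈ 10.976867.
eps^2 = 0.30^2 = 0.09.
C*ln(N)/eps^2 ≈ 6*10.976867/0.09 ≈ 731.7911.
m = ceil(731.7911) = 732.

732


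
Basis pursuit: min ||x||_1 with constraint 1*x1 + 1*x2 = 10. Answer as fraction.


Axis intercepts:
  x1 = 10, x2 = 0: L1 = 10
  x1 = 0, x2 = 10: L1 = 10
x* = (10, 0)
||x*||_1 = 10.

10


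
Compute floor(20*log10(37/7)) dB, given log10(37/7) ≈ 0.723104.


||x||/||e|| = 37/7.
log10(37/7) ≈ 0.723104.
20*log10(||x||/||e||) ≈ 20*0.723104 = 14.46208.
floor(14.46208) = 14.

14


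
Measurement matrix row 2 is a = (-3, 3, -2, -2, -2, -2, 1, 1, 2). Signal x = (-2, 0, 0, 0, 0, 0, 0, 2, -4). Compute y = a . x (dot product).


Non-zero terms: ['-3*-2', '1*2', '2*-4']
Products: [6, 2, -8]
y = sum = 0.

0


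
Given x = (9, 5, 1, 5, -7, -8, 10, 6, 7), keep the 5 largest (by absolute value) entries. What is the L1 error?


Sorted |x_i| descending: [10, 9, 8, 7, 7, 6, 5, 5, 1]
Keep top 5: [10, 9, 8, 7, 7]
Tail entries: [6, 5, 5, 1]
L1 error = sum of tail = 17.

17


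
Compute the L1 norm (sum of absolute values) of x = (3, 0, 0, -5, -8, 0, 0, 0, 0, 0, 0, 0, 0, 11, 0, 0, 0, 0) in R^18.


Non-zero entries: [(0, 3), (3, -5), (4, -8), (13, 11)]
Absolute values: [3, 5, 8, 11]
||x||_1 = sum = 27.

27


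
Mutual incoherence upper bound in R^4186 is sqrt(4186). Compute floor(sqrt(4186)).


64^2 = 4096 <= 4186 < 4225 = 65^2, so 64 <= sqrt(4186) < 65.
floor(sqrt(4186)) = 64.

64


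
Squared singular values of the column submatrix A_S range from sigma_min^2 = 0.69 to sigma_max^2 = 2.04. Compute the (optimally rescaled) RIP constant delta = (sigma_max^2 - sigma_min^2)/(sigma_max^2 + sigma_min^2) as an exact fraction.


lambda_max - lambda_min = 2.04 - 0.69 = 1.35.
lambda_max + lambda_min = 2.04 + 0.69 = 2.73.
delta = 1.35/2.73 = 135/273 = 45/91.

45/91


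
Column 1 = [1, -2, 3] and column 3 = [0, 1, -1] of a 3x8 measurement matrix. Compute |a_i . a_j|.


Inner product: 1*0 + -2*1 + 3*-1
Products: [0, -2, -3]
Sum = -5.
|dot| = 5.

5


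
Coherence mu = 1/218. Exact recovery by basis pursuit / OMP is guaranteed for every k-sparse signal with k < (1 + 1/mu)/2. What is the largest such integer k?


1/mu = 218.
1 + 1/mu = 219.
(1 + 1/mu)/2 = 109.5 is not an integer, so k_max = floor(109.5) = 109.

109


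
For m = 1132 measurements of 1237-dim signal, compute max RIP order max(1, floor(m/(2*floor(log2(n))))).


floor(log2(1237)) = 10.
2*10 = 20.
m/(2*floor(log2(n))) = 1132/20 ≈ 56.6.
floor = 56.
k = max(1, 56) = 56.

56


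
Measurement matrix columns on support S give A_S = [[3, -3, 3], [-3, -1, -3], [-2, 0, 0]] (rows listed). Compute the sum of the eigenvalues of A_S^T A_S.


Sum of eigenvalues of A_S^T A_S = trace(A_S^T A_S) = sum of squared column norms of A_S.
A_S^T A_S diagonal: [22, 10, 18].
trace = 22 + 10 + 18 = 50.

50


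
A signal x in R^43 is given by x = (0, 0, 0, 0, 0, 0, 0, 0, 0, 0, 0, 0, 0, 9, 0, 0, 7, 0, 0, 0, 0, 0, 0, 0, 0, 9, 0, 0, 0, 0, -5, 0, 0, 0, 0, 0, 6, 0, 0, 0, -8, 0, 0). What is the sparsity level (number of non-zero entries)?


Non-zero positions: [13, 16, 25, 30, 36, 40].
Sparsity = 6.

6


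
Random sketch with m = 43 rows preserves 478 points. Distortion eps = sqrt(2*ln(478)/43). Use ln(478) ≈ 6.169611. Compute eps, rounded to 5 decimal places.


ln(478) ≈ 6.169611.
2*ln(N)/m ≈ 2*6.169611/43 ≈ 0.28695865.
eps = sqrt(0.28695865) ≈ 0.5356852 ≈ 0.53569.

0.53569


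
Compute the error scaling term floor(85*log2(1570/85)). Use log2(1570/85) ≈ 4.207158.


log2(n/k) = log2(1570/85) ≈ 4.207158.
k*log2(n/k) ≈ 85*4.207158 = 357.60843.
floor(357.60843) = 357.

357


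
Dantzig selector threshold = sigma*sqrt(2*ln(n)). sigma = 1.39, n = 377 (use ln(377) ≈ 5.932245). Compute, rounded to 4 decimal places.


ln(377) ≈ 5.932245.
2*ln(n) ≈ 11.86449.
sqrt(2*ln(n)) ≈ sqrt(11.86449) ≈ 3.444487.
threshold ≈ 1.39*3.444487 = 4.78783693 ≈ 4.7878.

4.7878


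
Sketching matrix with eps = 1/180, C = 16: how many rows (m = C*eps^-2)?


1/eps = 180.
(1/eps)^2 = 32400.
m = 16*32400 = 518400.

518400


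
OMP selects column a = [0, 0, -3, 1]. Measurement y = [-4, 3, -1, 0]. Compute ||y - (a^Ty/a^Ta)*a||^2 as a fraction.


a^T a = 10.
a^T y = 3.
coeff = 3/10 = 3/10.
||r||^2 = 251/10.

251/10


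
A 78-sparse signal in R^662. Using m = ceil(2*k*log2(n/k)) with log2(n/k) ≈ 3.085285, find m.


log2(n/k) = log2(662/78) ≈ 3.085285.
2*k*log2(n/k) ≈ 2*78*3.085285 = 481.30446.
m = ceil(481.30446) = 482.

482


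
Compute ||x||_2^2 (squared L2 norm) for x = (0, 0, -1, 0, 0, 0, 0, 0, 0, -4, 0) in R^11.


Non-zero entries: [(2, -1), (9, -4)]
Squares: [1, 16]
||x||_2^2 = sum = 17.

17


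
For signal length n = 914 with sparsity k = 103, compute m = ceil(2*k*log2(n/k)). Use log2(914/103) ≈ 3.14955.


log2(n/k) = log2(914/103) ≈ 3.14955.
2*k*log2(n/k) ≈ 2*103*3.14955 = 648.8073.
m = ceil(648.8073) = 649.

649


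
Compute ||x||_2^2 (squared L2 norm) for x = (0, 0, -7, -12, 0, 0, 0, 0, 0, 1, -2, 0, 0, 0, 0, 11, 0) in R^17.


Non-zero entries: [(2, -7), (3, -12), (9, 1), (10, -2), (15, 11)]
Squares: [49, 144, 1, 4, 121]
||x||_2^2 = sum = 319.

319


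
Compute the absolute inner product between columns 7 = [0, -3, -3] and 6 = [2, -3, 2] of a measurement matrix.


Inner product: 0*2 + -3*-3 + -3*2
Products: [0, 9, -6]
Sum = 3.
|dot| = 3.

3


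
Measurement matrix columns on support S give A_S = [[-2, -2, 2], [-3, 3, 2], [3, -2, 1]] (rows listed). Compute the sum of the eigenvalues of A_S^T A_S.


Sum of eigenvalues of A_S^T A_S = trace(A_S^T A_S) = sum of squared column norms of A_S.
A_S^T A_S diagonal: [22, 17, 9].
trace = 22 + 17 + 9 = 48.

48


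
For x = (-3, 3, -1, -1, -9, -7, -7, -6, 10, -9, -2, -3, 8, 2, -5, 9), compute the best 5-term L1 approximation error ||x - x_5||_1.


Sorted |x_i| descending: [10, 9, 9, 9, 8, 7, 7, 6, 5, 3, 3, 3, 2, 2, 1, 1]
Keep top 5: [10, 9, 9, 9, 8]
Tail entries: [7, 7, 6, 5, 3, 3, 3, 2, 2, 1, 1]
L1 error = sum of tail = 40.

40


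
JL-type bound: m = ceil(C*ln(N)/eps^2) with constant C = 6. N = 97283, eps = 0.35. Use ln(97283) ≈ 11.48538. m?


ln(97283) ≈ 11.48538.
eps^2 = 0.35^2 = 0.1225.
C*ln(N)/eps^2 ≈ 6*11.48538/0.1225 ≈ 562.5492.
m = ceil(562.5492) = 563.

563


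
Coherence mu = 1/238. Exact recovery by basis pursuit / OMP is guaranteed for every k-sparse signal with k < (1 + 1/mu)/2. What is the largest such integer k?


1/mu = 238.
1 + 1/mu = 239.
(1 + 1/mu)/2 = 119.5 is not an integer, so k_max = floor(119.5) = 119.

119


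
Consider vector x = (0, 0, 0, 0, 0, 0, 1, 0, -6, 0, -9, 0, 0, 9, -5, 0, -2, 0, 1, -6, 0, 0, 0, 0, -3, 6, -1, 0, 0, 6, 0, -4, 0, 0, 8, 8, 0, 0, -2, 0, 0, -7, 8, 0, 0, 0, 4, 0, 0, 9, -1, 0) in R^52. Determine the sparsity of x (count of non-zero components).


Non-zero positions: [6, 8, 10, 13, 14, 16, 18, 19, 24, 25, 26, 29, 31, 34, 35, 38, 41, 42, 46, 49, 50].
Sparsity = 21.

21


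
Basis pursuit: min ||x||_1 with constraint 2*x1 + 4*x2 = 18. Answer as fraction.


Axis intercepts:
  x1 = 9, x2 = 0: L1 = 9
  x1 = 0, x2 = 9/2: L1 = 9/2
x* = (0, 9/2)
||x*||_1 = 9/2.

9/2


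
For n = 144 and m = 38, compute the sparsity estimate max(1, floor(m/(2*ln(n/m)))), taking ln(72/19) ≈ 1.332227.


n/m = 144/38 = 72/19.
ln(n/m) ≈ 1.332227.
2*ln(n/m) ≈ 2.664454.
m/(2*ln(n/m)) ≈ 38/2.664454 ≈ 14.2618.
floor = 14.
k_max = max(1, 14) = 14.

14


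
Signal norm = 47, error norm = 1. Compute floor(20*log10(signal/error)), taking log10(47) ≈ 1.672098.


||x||/||e|| = 47/1 = 47.
log10(47) ≈ 1.672098.
20*log10(||x||/||e||) ≈ 20*1.672098 = 33.44196.
floor(33.44196) = 33.

33


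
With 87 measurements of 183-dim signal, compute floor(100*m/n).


100*m/n = 100*87/183 ≈ 47.541.
floor = 47.

47


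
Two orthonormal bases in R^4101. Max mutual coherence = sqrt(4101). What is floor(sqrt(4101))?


64^2 = 4096 <= 4101 < 4225 = 65^2, so 64 <= sqrt(4101) < 65.
floor(sqrt(4101)) = 64.

64


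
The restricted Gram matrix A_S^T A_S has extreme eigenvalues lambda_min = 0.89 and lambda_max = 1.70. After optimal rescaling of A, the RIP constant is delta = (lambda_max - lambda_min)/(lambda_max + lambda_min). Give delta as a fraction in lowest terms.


lambda_max - lambda_min = 1.70 - 0.89 = 0.81.
lambda_max + lambda_min = 1.70 + 0.89 = 2.59.
delta = 0.81/2.59 = 81/259.

81/259


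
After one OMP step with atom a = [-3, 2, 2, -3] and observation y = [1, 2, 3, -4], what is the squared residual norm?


a^T a = 26.
a^T y = 19.
coeff = 19/26 = 19/26.
||r||^2 = 419/26.

419/26


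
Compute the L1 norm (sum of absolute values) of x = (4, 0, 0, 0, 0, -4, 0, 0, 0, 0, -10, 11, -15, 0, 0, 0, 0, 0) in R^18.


Non-zero entries: [(0, 4), (5, -4), (10, -10), (11, 11), (12, -15)]
Absolute values: [4, 4, 10, 11, 15]
||x||_1 = sum = 44.

44


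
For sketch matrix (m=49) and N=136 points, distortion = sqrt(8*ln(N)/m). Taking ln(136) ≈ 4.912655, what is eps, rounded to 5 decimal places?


ln(136) ≈ 4.912655.
8*ln(N)/m ≈ 8*4.912655/49 ≈ 0.80206612.
eps = sqrt(0.80206612) ≈ 0.8955814 ≈ 0.89558.

0.89558


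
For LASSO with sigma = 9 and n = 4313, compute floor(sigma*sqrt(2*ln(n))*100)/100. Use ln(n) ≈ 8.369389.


ln(4313) ≈ 8.369389.
2*ln(n) ≈ 16.738778.
sqrt(2*ln(n)) ≈ sqrt(16.738778) ≈ 4.091305.
lambda ≈ 9*4.091305 = 36.821745.
floor(lambda*100)/100 = 36.82.

36.82


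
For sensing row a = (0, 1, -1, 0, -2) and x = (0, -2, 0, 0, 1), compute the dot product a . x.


Non-zero terms: ['1*-2', '-2*1']
Products: [-2, -2]
y = sum = -4.

-4


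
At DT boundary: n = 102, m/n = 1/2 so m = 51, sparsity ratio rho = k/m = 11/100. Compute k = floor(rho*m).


m = 1/2*102 = 51.
rho = 11/100.
rho*m = 11/100*51 = 5.61.
k = floor(5.61) = 5.

5


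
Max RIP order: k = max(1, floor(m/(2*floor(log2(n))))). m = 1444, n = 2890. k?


floor(log2(2890)) = 11.
2*11 = 22.
m/(2*floor(log2(n))) = 1444/22 ≈ 65.6364.
floor = 65.
k = max(1, 65) = 65.

65


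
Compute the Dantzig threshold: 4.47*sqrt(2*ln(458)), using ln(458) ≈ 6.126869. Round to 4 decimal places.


ln(458) ≈ 6.126869.
2*ln(n) ≈ 12.253738.
sqrt(2*ln(n)) ≈ sqrt(12.253738) ≈ 3.500534.
threshold ≈ 4.47*3.500534 = 15.64738698 ≈ 15.6474.

15.6474


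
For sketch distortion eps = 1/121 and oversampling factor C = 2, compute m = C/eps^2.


1/eps = 121.
(1/eps)^2 = 14641.
m = 2*14641 = 29282.

29282


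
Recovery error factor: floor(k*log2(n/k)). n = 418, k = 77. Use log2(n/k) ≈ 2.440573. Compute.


log2(n/k) = log2(418/77) ≈ 2.440573.
k*log2(n/k) ≈ 77*2.440573 = 187.924121.
floor(187.924121) = 187.

187


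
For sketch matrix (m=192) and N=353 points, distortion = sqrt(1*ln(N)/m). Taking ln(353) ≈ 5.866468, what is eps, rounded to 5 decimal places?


ln(353) ≈ 5.866468.
1*ln(N)/m ≈ 1*5.866468/192 ≈ 0.03055452.
eps = sqrt(0.03055452) ≈ 0.1747985 ≈ 0.17480.

0.17480


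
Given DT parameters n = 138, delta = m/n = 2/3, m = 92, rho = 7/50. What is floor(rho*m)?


m = 2/3*138 = 92.
rho = 7/50.
rho*m = 7/50*92 = 12.88.
k = floor(12.88) = 12.

12


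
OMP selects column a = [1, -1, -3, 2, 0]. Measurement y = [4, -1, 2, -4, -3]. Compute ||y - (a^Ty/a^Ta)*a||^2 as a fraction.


a^T a = 15.
a^T y = -9.
coeff = -9/15 = -3/5.
||r||^2 = 203/5.

203/5


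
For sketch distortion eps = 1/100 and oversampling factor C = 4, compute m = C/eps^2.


1/eps = 100.
(1/eps)^2 = 10000.
m = 4*10000 = 40000.

40000


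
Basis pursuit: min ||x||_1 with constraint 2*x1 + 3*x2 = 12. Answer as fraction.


Axis intercepts:
  x1 = 6, x2 = 0: L1 = 6
  x1 = 0, x2 = 4: L1 = 4
x* = (0, 4)
||x*||_1 = 4.

4


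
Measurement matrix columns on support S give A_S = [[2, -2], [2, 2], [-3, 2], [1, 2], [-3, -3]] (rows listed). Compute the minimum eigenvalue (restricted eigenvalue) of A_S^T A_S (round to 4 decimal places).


A_S^T A_S = [[27, 5], [5, 25]].
trace = 52.
det = 650.
disc = trace^2 - 4*det = 2704 - 4*650 = 104.
sqrt(104) ≈ 10.198039.
lam_min = (52 - sqrt(104))/2 ≈ (52 - 10.198039)/2 = 20.9009805 ≈ 20.9010.

20.9010


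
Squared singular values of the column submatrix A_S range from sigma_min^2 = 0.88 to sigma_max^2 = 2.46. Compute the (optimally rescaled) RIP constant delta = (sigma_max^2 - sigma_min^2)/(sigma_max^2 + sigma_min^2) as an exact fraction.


lambda_max - lambda_min = 2.46 - 0.88 = 1.58.
lambda_max + lambda_min = 2.46 + 0.88 = 3.34.
delta = 1.58/3.34 = 158/334 = 79/167.

79/167


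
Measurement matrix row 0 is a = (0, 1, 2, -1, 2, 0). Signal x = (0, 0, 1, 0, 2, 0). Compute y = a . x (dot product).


Non-zero terms: ['2*1', '2*2']
Products: [2, 4]
y = sum = 6.

6


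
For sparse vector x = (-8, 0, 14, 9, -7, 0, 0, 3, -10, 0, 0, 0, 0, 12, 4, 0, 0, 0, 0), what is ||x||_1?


Non-zero entries: [(0, -8), (2, 14), (3, 9), (4, -7), (7, 3), (8, -10), (13, 12), (14, 4)]
Absolute values: [8, 14, 9, 7, 3, 10, 12, 4]
||x||_1 = sum = 67.

67


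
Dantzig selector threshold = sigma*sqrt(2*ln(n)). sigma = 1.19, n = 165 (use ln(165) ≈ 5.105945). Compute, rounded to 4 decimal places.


ln(165) ≈ 5.105945.
2*ln(n) ≈ 10.21189.
sqrt(2*ln(n)) ≈ sqrt(10.21189) ≈ 3.195605.
threshold ≈ 1.19*3.195605 = 3.80276995 ≈ 3.8028.

3.8028


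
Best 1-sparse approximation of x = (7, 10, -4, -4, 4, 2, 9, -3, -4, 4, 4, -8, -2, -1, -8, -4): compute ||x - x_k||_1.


Sorted |x_i| descending: [10, 9, 8, 8, 7, 4, 4, 4, 4, 4, 4, 4, 3, 2, 2, 1]
Keep top 1: [10]
Tail entries: [9, 8, 8, 7, 4, 4, 4, 4, 4, 4, 4, 3, 2, 2, 1]
L1 error = sum of tail = 68.

68


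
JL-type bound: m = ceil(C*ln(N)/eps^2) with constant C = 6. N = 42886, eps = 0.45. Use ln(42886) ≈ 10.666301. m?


ln(42886) ≈ 10.666301.
eps^2 = 0.45^2 = 0.2025.
C*ln(N)/eps^2 ≈ 6*10.666301/0.2025 ≈ 316.0385.
m = ceil(316.0385) = 317.

317


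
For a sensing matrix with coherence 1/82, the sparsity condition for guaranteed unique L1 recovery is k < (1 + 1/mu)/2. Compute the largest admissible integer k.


1/mu = 82.
1 + 1/mu = 83.
(1 + 1/mu)/2 = 41.5 is not an integer, so k_max = floor(41.5) = 41.

41


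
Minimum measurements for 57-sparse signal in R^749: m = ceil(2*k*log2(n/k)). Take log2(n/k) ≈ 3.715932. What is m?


log2(n/k) = log2(749/57) ≈ 3.715932.
2*k*log2(n/k) ≈ 2*57*3.715932 = 423.616248.
m = ceil(423.616248) = 424.

424


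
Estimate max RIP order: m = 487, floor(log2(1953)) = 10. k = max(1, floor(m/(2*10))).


floor(log2(1953)) = 10.
2*10 = 20.
m/(2*floor(log2(n))) = 487/20 ≈ 24.35.
floor = 24.
k = max(1, 24) = 24.

24


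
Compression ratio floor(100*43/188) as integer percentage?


100*m/n = 100*43/188 ≈ 22.8723.
floor = 22.

22


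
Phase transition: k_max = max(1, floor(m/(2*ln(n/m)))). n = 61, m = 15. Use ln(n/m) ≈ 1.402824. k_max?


n/m = 61/15.
ln(n/m) ≈ 1.402824.
2*ln(n/m) ≈ 2.805648.
m/(2*ln(n/m)) ≈ 15/2.805648 ≈ 5.3464.
floor = 5.
k_max = max(1, 5) = 5.

5


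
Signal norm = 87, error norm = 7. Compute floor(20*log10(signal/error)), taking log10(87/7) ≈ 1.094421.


||x||/||e|| = 87/7.
log10(87/7) ≈ 1.094421.
20*log10(||x||/||e||) ≈ 20*1.094421 = 21.88842.
floor(21.88842) = 21.

21


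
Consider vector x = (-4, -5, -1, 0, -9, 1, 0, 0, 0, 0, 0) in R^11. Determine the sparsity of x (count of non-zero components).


Non-zero positions: [0, 1, 2, 4, 5].
Sparsity = 5.

5


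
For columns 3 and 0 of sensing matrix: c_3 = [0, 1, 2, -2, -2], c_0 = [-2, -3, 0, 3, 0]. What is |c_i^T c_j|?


Inner product: 0*-2 + 1*-3 + 2*0 + -2*3 + -2*0
Products: [0, -3, 0, -6, 0]
Sum = -9.
|dot| = 9.

9


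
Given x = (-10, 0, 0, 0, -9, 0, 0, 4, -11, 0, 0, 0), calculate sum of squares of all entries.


Non-zero entries: [(0, -10), (4, -9), (7, 4), (8, -11)]
Squares: [100, 81, 16, 121]
||x||_2^2 = sum = 318.

318


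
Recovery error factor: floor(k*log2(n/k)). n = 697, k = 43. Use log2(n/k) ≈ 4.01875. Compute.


log2(n/k) = log2(697/43) ≈ 4.01875.
k*log2(n/k) ≈ 43*4.01875 = 172.80625.
floor(172.80625) = 172.

172


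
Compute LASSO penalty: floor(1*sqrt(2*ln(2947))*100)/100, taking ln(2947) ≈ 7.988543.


ln(2947) ≈ 7.988543.
2*ln(n) ≈ 15.977086.
sqrt(2*ln(n)) ≈ sqrt(15.977086) ≈ 3.997135.
lambda ≈ 1*3.997135 = 3.997135.
floor(lambda*100)/100 = 3.99.

3.99


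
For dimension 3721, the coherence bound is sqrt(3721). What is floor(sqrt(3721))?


61^2 = 3721 <= 3721 < 3844 = 62^2, so 61 <= sqrt(3721) < 62.
floor(sqrt(3721)) = 61.

61


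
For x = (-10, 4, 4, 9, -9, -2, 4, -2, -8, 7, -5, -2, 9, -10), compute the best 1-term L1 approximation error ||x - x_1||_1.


Sorted |x_i| descending: [10, 10, 9, 9, 9, 8, 7, 5, 4, 4, 4, 2, 2, 2]
Keep top 1: [10]
Tail entries: [10, 9, 9, 9, 8, 7, 5, 4, 4, 4, 2, 2, 2]
L1 error = sum of tail = 75.

75


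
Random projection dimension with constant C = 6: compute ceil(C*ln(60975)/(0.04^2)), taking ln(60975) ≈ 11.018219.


ln(60975) ≈ 11.018219.
eps^2 = 0.04^2 = 0.0016.
C*ln(N)/eps^2 ≈ 6*11.018219/0.0016 ≈ 41318.3213.
m = ceil(41318.3213) = 41319.

41319


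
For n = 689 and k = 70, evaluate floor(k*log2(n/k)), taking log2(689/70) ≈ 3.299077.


log2(n/k) = log2(689/70) ≈ 3.299077.
k*log2(n/k) ≈ 70*3.299077 = 230.93539.
floor(230.93539) = 230.

230


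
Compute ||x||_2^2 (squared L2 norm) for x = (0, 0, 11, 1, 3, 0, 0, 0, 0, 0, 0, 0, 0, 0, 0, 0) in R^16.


Non-zero entries: [(2, 11), (3, 1), (4, 3)]
Squares: [121, 1, 9]
||x||_2^2 = sum = 131.

131


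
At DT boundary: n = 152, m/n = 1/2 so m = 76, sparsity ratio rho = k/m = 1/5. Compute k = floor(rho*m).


m = 1/2*152 = 76.
rho = 1/5.
rho*m = 1/5*76 = 15.2.
k = floor(15.2) = 15.

15


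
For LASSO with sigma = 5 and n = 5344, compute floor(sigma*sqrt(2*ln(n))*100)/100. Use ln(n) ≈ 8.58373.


ln(5344) ≈ 8.58373.
2*ln(n) ≈ 17.16746.
sqrt(2*ln(n)) ≈ sqrt(17.16746) ≈ 4.143363.
lambda ≈ 5*4.143363 = 20.716815.
floor(lambda*100)/100 = 20.71.

20.71


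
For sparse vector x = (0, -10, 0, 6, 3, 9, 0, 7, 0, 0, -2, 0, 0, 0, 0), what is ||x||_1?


Non-zero entries: [(1, -10), (3, 6), (4, 3), (5, 9), (7, 7), (10, -2)]
Absolute values: [10, 6, 3, 9, 7, 2]
||x||_1 = sum = 37.

37


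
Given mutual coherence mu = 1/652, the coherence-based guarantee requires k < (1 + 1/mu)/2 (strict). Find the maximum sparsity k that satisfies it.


1/mu = 652.
1 + 1/mu = 653.
(1 + 1/mu)/2 = 326.5 is not an integer, so k_max = floor(326.5) = 326.

326


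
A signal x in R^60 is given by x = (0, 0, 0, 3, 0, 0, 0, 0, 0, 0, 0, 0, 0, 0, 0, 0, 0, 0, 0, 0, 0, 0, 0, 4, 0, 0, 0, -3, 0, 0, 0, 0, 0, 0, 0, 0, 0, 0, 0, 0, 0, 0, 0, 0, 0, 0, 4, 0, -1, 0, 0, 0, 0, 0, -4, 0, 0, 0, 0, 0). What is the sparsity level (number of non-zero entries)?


Non-zero positions: [3, 23, 27, 46, 48, 54].
Sparsity = 6.

6


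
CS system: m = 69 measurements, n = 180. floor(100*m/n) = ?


100*m/n = 100*69/180 ≈ 38.3333.
floor = 38.

38


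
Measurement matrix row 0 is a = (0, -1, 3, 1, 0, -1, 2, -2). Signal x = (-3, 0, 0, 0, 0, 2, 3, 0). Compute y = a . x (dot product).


Non-zero terms: ['0*-3', '-1*2', '2*3']
Products: [0, -2, 6]
y = sum = 4.

4


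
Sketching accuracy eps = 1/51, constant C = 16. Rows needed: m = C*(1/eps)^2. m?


1/eps = 51.
(1/eps)^2 = 2601.
m = 16*2601 = 41616.

41616


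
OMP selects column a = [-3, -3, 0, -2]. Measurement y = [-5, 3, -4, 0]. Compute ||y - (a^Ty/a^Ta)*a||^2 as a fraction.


a^T a = 22.
a^T y = 6.
coeff = 6/22 = 3/11.
||r||^2 = 532/11.

532/11


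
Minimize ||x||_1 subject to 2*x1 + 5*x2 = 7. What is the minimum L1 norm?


Axis intercepts:
  x1 = 7/2, x2 = 0: L1 = 7/2
  x1 = 0, x2 = 7/5: L1 = 7/5
x* = (0, 7/5)
||x*||_1 = 7/5.

7/5


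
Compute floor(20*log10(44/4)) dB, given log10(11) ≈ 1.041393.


||x||/||e|| = 44/4 = 11.
log10(11) ≈ 1.041393.
20*log10(||x||/||e||) ≈ 20*1.041393 = 20.82786.
floor(20.82786) = 20.

20


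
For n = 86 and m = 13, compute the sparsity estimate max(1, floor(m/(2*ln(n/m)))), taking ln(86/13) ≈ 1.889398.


n/m = 86/13.
ln(n/m) ≈ 1.889398.
2*ln(n/m) ≈ 3.778796.
m/(2*ln(n/m)) ≈ 13/3.778796 ≈ 3.4402.
floor = 3.
k_max = max(1, 3) = 3.

3


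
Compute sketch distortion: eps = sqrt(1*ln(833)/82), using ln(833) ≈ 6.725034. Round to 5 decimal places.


ln(833) ≈ 6.725034.
1*ln(N)/m ≈ 1*6.725034/82 ≈ 0.08201261.
eps = sqrt(0.08201261) ≈ 0.2863784 ≈ 0.28638.

0.28638


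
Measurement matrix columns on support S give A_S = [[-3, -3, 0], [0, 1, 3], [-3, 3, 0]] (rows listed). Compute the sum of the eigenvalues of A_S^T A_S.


Sum of eigenvalues of A_S^T A_S = trace(A_S^T A_S) = sum of squared column norms of A_S.
A_S^T A_S diagonal: [18, 19, 9].
trace = 18 + 19 + 9 = 46.

46


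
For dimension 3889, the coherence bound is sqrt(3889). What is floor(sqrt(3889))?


62^2 = 3844 <= 3889 < 3969 = 63^2, so 62 <= sqrt(3889) < 63.
floor(sqrt(3889)) = 62.

62


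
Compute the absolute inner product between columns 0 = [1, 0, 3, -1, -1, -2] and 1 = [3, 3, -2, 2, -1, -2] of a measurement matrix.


Inner product: 1*3 + 0*3 + 3*-2 + -1*2 + -1*-1 + -2*-2
Products: [3, 0, -6, -2, 1, 4]
Sum = 0.
|dot| = 0.

0


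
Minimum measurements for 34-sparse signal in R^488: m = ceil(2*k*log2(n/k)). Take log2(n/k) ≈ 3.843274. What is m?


log2(n/k) = log2(488/34) ≈ 3.843274.
2*k*log2(n/k) ≈ 2*34*3.843274 = 261.342632.
m = ceil(261.342632) = 262.

262


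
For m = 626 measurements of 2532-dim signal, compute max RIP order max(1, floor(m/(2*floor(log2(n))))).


floor(log2(2532)) = 11.
2*11 = 22.
m/(2*floor(log2(n))) = 626/22 ≈ 28.4545.
floor = 28.
k = max(1, 28) = 28.

28


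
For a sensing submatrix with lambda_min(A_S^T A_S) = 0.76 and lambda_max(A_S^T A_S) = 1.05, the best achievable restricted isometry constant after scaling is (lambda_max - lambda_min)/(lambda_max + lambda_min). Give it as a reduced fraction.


lambda_max - lambda_min = 1.05 - 0.76 = 0.29.
lambda_max + lambda_min = 1.05 + 0.76 = 1.81.
delta = 0.29/1.81 = 29/181.

29/181


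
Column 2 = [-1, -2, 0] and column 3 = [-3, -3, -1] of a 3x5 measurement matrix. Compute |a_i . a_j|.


Inner product: -1*-3 + -2*-3 + 0*-1
Products: [3, 6, 0]
Sum = 9.
|dot| = 9.

9


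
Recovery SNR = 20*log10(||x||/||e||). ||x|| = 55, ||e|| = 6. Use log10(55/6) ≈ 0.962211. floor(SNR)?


||x||/||e|| = 55/6.
log10(55/6) ≈ 0.962211.
20*log10(||x||/||e||) ≈ 20*0.962211 = 19.24422.
floor(19.24422) = 19.

19


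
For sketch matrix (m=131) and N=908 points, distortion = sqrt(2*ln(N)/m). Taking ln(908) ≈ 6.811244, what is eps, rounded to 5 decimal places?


ln(908) ≈ 6.811244.
2*ln(N)/m ≈ 2*6.811244/131 ≈ 0.10398846.
eps = sqrt(0.10398846) ≈ 0.3224724 ≈ 0.32247.

0.32247


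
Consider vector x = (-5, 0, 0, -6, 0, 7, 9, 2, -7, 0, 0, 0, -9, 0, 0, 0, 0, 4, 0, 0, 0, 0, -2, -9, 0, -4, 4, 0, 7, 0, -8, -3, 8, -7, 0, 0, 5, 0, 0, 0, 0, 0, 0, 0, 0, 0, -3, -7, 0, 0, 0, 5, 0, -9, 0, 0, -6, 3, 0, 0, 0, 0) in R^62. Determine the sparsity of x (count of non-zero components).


Non-zero positions: [0, 3, 5, 6, 7, 8, 12, 17, 22, 23, 25, 26, 28, 30, 31, 32, 33, 36, 46, 47, 51, 53, 56, 57].
Sparsity = 24.

24


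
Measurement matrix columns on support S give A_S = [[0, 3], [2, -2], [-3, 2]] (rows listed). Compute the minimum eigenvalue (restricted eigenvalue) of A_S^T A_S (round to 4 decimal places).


A_S^T A_S = [[13, -10], [-10, 17]].
trace = 30.
det = 121.
disc = trace^2 - 4*det = 900 - 4*121 = 416.
sqrt(416) ≈ 20.396078.
lam_min = (30 - sqrt(416))/2 ≈ (30 - 20.396078)/2 = 4.801961 ≈ 4.8020.

4.8020


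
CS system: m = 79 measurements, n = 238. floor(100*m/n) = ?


100*m/n = 100*79/238 ≈ 33.1933.
floor = 33.

33


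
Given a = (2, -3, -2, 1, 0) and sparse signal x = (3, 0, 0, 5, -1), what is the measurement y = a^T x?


Non-zero terms: ['2*3', '1*5', '0*-1']
Products: [6, 5, 0]
y = sum = 11.

11


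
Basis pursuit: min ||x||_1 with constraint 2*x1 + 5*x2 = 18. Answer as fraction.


Axis intercepts:
  x1 = 9, x2 = 0: L1 = 9
  x1 = 0, x2 = 18/5: L1 = 18/5
x* = (0, 18/5)
||x*||_1 = 18/5.

18/5


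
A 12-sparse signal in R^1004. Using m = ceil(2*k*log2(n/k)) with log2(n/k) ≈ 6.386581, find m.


log2(n/k) = log2(1004/12) ≈ 6.386581.
2*k*log2(n/k) ≈ 2*12*6.386581 = 153.277944.
m = ceil(153.277944) = 154.

154


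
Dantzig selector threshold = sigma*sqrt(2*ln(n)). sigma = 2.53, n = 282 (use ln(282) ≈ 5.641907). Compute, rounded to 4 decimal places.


ln(282) ≈ 5.641907.
2*ln(n) ≈ 11.283814.
sqrt(2*ln(n)) ≈ sqrt(11.283814) ≈ 3.359139.
threshold ≈ 2.53*3.359139 = 8.49862167 ≈ 8.4986.

8.4986


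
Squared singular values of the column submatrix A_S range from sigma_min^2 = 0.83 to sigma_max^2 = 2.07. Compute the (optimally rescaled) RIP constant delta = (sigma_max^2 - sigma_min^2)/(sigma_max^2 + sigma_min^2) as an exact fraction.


lambda_max - lambda_min = 2.07 - 0.83 = 1.24.
lambda_max + lambda_min = 2.07 + 0.83 = 2.90.
delta = 1.24/2.90 = 124/290 = 62/145.

62/145


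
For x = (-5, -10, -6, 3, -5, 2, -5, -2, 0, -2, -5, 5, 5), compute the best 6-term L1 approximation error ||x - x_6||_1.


Sorted |x_i| descending: [10, 6, 5, 5, 5, 5, 5, 5, 3, 2, 2, 2, 0]
Keep top 6: [10, 6, 5, 5, 5, 5]
Tail entries: [5, 5, 3, 2, 2, 2, 0]
L1 error = sum of tail = 19.

19


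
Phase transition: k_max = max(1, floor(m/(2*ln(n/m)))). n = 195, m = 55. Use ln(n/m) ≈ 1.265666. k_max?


n/m = 195/55 = 39/11.
ln(n/m) ≈ 1.265666.
2*ln(n/m) ≈ 2.531332.
m/(2*ln(n/m)) ≈ 55/2.531332 ≈ 21.7277.
floor = 21.
k_max = max(1, 21) = 21.

21


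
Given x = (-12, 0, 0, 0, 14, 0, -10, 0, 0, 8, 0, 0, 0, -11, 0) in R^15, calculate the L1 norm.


Non-zero entries: [(0, -12), (4, 14), (6, -10), (9, 8), (13, -11)]
Absolute values: [12, 14, 10, 8, 11]
||x||_1 = sum = 55.

55


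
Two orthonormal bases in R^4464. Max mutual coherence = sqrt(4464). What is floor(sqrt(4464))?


66^2 = 4356 <= 4464 < 4489 = 67^2, so 66 <= sqrt(4464) < 67.
floor(sqrt(4464)) = 66.

66


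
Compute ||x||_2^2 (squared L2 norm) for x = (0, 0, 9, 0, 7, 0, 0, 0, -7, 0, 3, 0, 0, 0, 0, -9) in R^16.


Non-zero entries: [(2, 9), (4, 7), (8, -7), (10, 3), (15, -9)]
Squares: [81, 49, 49, 9, 81]
||x||_2^2 = sum = 269.

269


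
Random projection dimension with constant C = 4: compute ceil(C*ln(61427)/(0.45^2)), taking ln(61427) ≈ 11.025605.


ln(61427) ≈ 11.025605.
eps^2 = 0.45^2 = 0.2025.
C*ln(N)/eps^2 ≈ 4*11.025605/0.2025 ≈ 217.7897.
m = ceil(217.7897) = 218.

218


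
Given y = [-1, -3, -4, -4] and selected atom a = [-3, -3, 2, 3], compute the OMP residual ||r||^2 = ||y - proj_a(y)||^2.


a^T a = 31.
a^T y = -8.
coeff = -8/31 = -8/31.
||r||^2 = 1238/31.

1238/31


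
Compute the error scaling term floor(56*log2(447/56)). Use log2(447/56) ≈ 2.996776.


log2(n/k) = log2(447/56) ≈ 2.996776.
k*log2(n/k) ≈ 56*2.996776 = 167.819456.
floor(167.819456) = 167.

167


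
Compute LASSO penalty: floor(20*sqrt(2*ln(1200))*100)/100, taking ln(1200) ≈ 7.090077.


ln(1200) ≈ 7.090077.
2*ln(n) ≈ 14.180154.
sqrt(2*ln(n)) ≈ sqrt(14.180154) ≈ 3.765655.
lambda ≈ 20*3.765655 = 75.3131.
floor(lambda*100)/100 = 75.31.

75.31


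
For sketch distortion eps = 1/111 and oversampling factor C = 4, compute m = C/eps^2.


1/eps = 111.
(1/eps)^2 = 12321.
m = 4*12321 = 49284.

49284


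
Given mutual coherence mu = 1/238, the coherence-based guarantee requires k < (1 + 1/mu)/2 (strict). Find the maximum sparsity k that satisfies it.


1/mu = 238.
1 + 1/mu = 239.
(1 + 1/mu)/2 = 119.5 is not an integer, so k_max = floor(119.5) = 119.

119


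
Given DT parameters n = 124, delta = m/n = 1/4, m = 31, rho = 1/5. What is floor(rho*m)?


m = 1/4*124 = 31.
rho = 1/5.
rho*m = 1/5*31 = 6.2.
k = floor(6.2) = 6.

6


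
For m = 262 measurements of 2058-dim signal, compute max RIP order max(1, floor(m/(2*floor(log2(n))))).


floor(log2(2058)) = 11.
2*11 = 22.
m/(2*floor(log2(n))) = 262/22 ≈ 11.9091.
floor = 11.
k = max(1, 11) = 11.

11


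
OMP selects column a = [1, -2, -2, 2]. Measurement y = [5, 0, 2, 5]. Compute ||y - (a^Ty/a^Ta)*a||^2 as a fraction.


a^T a = 13.
a^T y = 11.
coeff = 11/13 = 11/13.
||r||^2 = 581/13.

581/13


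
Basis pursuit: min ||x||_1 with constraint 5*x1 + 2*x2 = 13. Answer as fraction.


Axis intercepts:
  x1 = 13/5, x2 = 0: L1 = 13/5
  x1 = 0, x2 = 13/2: L1 = 13/2
x* = (13/5, 0)
||x*||_1 = 13/5.

13/5


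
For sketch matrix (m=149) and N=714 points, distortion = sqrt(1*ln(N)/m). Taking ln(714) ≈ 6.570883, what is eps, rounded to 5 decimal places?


ln(714) ≈ 6.570883.
1*ln(N)/m ≈ 1*6.570883/149 ≈ 0.04409989.
eps = sqrt(0.04409989) ≈ 0.2099997 ≈ 0.21000.

0.21000


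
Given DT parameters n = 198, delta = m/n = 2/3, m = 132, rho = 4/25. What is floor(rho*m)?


m = 2/3*198 = 132.
rho = 4/25.
rho*m = 4/25*132 = 21.12.
k = floor(21.12) = 21.

21


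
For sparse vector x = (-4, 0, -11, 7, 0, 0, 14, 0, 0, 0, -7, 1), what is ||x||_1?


Non-zero entries: [(0, -4), (2, -11), (3, 7), (6, 14), (10, -7), (11, 1)]
Absolute values: [4, 11, 7, 14, 7, 1]
||x||_1 = sum = 44.

44


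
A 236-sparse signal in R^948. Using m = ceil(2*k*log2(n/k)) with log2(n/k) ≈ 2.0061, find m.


log2(n/k) = log2(948/236) ≈ 2.0061.
2*k*log2(n/k) ≈ 2*236*2.0061 = 946.8792.
m = ceil(946.8792) = 947.

947


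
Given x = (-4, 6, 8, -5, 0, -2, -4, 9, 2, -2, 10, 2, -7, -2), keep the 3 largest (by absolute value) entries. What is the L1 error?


Sorted |x_i| descending: [10, 9, 8, 7, 6, 5, 4, 4, 2, 2, 2, 2, 2, 0]
Keep top 3: [10, 9, 8]
Tail entries: [7, 6, 5, 4, 4, 2, 2, 2, 2, 2, 0]
L1 error = sum of tail = 36.

36


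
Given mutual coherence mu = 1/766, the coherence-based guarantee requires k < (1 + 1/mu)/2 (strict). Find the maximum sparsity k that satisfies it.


1/mu = 766.
1 + 1/mu = 767.
(1 + 1/mu)/2 = 383.5 is not an integer, so k_max = floor(383.5) = 383.

383


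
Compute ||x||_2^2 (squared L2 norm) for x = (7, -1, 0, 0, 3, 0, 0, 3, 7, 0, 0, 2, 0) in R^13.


Non-zero entries: [(0, 7), (1, -1), (4, 3), (7, 3), (8, 7), (11, 2)]
Squares: [49, 1, 9, 9, 49, 4]
||x||_2^2 = sum = 121.

121


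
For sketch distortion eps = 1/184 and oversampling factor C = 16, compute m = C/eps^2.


1/eps = 184.
(1/eps)^2 = 33856.
m = 16*33856 = 541696.

541696


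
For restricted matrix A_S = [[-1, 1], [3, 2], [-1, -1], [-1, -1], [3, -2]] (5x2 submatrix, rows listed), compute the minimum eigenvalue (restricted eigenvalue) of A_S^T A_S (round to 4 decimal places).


A_S^T A_S = [[21, 1], [1, 11]].
trace = 32.
det = 230.
disc = trace^2 - 4*det = 1024 - 4*230 = 104.
sqrt(104) ≈ 10.198039.
lam_min = (32 - sqrt(104))/2 ≈ (32 - 10.198039)/2 = 10.9009805 ≈ 10.9010.

10.9010


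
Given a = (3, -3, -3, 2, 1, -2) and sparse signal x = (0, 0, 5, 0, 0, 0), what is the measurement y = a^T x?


Non-zero terms: ['-3*5']
Products: [-15]
y = sum = -15.

-15


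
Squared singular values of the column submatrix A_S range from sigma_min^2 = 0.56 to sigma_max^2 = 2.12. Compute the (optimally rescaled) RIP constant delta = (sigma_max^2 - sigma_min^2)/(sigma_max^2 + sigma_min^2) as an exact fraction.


lambda_max - lambda_min = 2.12 - 0.56 = 1.56.
lambda_max + lambda_min = 2.12 + 0.56 = 2.68.
delta = 1.56/2.68 = 156/268 = 39/67.

39/67


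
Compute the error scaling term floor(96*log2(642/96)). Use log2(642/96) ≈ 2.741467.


log2(n/k) = log2(642/96) ≈ 2.741467.
k*log2(n/k) ≈ 96*2.741467 = 263.180832.
floor(263.180832) = 263.

263


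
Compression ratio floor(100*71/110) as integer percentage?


100*m/n = 100*71/110 ≈ 64.5455.
floor = 64.

64


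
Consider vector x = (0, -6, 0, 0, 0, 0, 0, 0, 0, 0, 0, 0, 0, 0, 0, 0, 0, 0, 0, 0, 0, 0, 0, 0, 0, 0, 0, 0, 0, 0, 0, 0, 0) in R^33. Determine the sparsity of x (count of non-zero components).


Non-zero positions: [1].
Sparsity = 1.

1


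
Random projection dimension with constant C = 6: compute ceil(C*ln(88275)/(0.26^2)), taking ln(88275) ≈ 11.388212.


ln(88275) ≈ 11.388212.
eps^2 = 0.26^2 = 0.0676.
C*ln(N)/eps^2 ≈ 6*11.388212/0.0676 ≈ 1010.788.
m = ceil(1010.788) = 1011.

1011


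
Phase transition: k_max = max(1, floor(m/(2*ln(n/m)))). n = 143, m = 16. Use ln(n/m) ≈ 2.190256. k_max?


n/m = 143/16.
ln(n/m) ≈ 2.190256.
2*ln(n/m) ≈ 4.380512.
m/(2*ln(n/m)) ≈ 16/4.380512 ≈ 3.6525.
floor = 3.
k_max = max(1, 3) = 3.

3


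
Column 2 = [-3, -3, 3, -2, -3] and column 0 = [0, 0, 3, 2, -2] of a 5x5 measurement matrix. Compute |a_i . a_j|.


Inner product: -3*0 + -3*0 + 3*3 + -2*2 + -3*-2
Products: [0, 0, 9, -4, 6]
Sum = 11.
|dot| = 11.

11


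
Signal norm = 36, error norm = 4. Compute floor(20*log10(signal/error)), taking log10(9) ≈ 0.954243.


||x||/||e|| = 36/4 = 9.
log10(9) ≈ 0.954243.
20*log10(||x||/||e||) ≈ 20*0.954243 = 19.08486.
floor(19.08486) = 19.

19


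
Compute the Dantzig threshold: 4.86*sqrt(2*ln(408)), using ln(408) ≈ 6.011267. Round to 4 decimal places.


ln(408) ≈ 6.011267.
2*ln(n) ≈ 12.022534.
sqrt(2*ln(n)) ≈ sqrt(12.022534) ≈ 3.467353.
threshold ≈ 4.86*3.467353 = 16.85133558 ≈ 16.8513.

16.8513


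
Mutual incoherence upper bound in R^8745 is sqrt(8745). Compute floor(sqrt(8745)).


93^2 = 8649 <= 8745 < 8836 = 94^2, so 93 <= sqrt(8745) < 94.
floor(sqrt(8745)) = 93.

93


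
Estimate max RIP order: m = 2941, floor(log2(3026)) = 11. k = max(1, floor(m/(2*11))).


floor(log2(3026)) = 11.
2*11 = 22.
m/(2*floor(log2(n))) = 2941/22 ≈ 133.6818.
floor = 133.
k = max(1, 133) = 133.

133


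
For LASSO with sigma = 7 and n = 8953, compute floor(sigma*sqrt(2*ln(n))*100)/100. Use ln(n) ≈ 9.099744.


ln(8953) ≈ 9.099744.
2*ln(n) ≈ 18.199488.
sqrt(2*ln(n)) ≈ sqrt(18.199488) ≈ 4.266086.
lambda ≈ 7*4.266086 = 29.862602.
floor(lambda*100)/100 = 29.86.

29.86


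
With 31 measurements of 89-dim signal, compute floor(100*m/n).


100*m/n = 100*31/89 ≈ 34.8315.
floor = 34.

34


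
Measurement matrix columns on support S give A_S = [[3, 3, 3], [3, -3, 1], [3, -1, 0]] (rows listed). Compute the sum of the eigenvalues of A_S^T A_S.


Sum of eigenvalues of A_S^T A_S = trace(A_S^T A_S) = sum of squared column norms of A_S.
A_S^T A_S diagonal: [27, 19, 10].
trace = 27 + 19 + 10 = 56.

56


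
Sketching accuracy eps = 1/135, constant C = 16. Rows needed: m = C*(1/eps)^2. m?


1/eps = 135.
(1/eps)^2 = 18225.
m = 16*18225 = 291600.

291600


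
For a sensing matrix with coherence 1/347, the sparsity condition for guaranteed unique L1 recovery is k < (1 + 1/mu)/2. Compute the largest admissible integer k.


1/mu = 347.
1 + 1/mu = 348.
(1 + 1/mu)/2 = 174 is an integer and the inequality is strict, so k_max = 174 - 1 = 173.

173


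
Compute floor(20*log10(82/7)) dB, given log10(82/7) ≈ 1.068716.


||x||/||e|| = 82/7.
log10(82/7) ≈ 1.068716.
20*log10(||x||/||e||) ≈ 20*1.068716 = 21.37432.
floor(21.37432) = 21.

21


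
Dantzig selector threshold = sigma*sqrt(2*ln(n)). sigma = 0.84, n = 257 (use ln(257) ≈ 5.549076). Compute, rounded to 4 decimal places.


ln(257) ≈ 5.549076.
2*ln(n) ≈ 11.098152.
sqrt(2*ln(n)) ≈ sqrt(11.098152) ≈ 3.331389.
threshold ≈ 0.84*3.331389 = 2.79836676 ≈ 2.7984.

2.7984


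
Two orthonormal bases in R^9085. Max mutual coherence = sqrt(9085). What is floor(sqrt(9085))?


95^2 = 9025 <= 9085 < 9216 = 96^2, so 95 <= sqrt(9085) < 96.
floor(sqrt(9085)) = 95.

95


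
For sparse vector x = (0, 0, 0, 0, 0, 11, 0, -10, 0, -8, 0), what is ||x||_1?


Non-zero entries: [(5, 11), (7, -10), (9, -8)]
Absolute values: [11, 10, 8]
||x||_1 = sum = 29.

29


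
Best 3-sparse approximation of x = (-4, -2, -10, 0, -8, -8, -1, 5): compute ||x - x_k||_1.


Sorted |x_i| descending: [10, 8, 8, 5, 4, 2, 1, 0]
Keep top 3: [10, 8, 8]
Tail entries: [5, 4, 2, 1, 0]
L1 error = sum of tail = 12.

12


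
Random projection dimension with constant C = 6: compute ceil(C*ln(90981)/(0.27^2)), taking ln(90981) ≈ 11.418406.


ln(90981) ≈ 11.418406.
eps^2 = 0.27^2 = 0.0729.
C*ln(N)/eps^2 ≈ 6*11.418406/0.0729 ≈ 939.7865.
m = ceil(939.7865) = 940.

940


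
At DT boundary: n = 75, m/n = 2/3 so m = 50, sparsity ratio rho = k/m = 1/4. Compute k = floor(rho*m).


m = 2/3*75 = 50.
rho = 1/4.
rho*m = 1/4*50 = 12.5.
k = floor(12.5) = 12.

12


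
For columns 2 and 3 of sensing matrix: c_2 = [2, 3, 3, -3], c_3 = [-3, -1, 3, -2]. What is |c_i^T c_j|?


Inner product: 2*-3 + 3*-1 + 3*3 + -3*-2
Products: [-6, -3, 9, 6]
Sum = 6.
|dot| = 6.

6


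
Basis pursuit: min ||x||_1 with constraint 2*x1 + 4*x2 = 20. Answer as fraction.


Axis intercepts:
  x1 = 10, x2 = 0: L1 = 10
  x1 = 0, x2 = 5: L1 = 5
x* = (0, 5)
||x*||_1 = 5.

5


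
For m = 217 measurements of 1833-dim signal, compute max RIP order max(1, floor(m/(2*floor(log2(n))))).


floor(log2(1833)) = 10.
2*10 = 20.
m/(2*floor(log2(n))) = 217/20 ≈ 10.85.
floor = 10.
k = max(1, 10) = 10.

10


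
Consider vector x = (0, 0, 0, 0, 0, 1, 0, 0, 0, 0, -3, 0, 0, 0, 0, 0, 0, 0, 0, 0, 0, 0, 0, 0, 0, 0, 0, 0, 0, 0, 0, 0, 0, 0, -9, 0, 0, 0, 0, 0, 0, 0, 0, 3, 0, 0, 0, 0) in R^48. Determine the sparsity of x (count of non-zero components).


Non-zero positions: [5, 10, 34, 43].
Sparsity = 4.

4


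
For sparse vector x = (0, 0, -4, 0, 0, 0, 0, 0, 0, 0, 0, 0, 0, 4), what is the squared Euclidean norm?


Non-zero entries: [(2, -4), (13, 4)]
Squares: [16, 16]
||x||_2^2 = sum = 32.

32


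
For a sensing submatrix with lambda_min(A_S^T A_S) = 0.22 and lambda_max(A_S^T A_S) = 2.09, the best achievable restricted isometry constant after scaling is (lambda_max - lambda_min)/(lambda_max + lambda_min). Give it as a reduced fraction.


lambda_max - lambda_min = 2.09 - 0.22 = 1.87.
lambda_max + lambda_min = 2.09 + 0.22 = 2.31.
delta = 1.87/2.31 = 187/231 = 17/21.

17/21
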